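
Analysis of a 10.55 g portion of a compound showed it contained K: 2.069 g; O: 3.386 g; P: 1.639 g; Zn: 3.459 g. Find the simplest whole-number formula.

KO4PZn

K: 2.069 g ÷ 39.10 g/mol = 0.05292 mol
O: 3.386 g ÷ 16.00 g/mol = 0.2116 mol
P: 1.639 g ÷ 30.97 g/mol = 0.05292 mol
Zn: 3.459 g ÷ 65.38 g/mol = 0.05291 mol
Ratios (÷ 0.05291): K 1.000, O 4.000, P 1.000, Zn 1.000
→ KO4PZn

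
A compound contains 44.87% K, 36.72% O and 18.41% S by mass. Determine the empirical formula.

K2O4S

Assume 100 g: 44.87 g K, 36.72 g O, 18.41 g S.
Moles — K: 44.87 / 39.10 = 1.148 mol; O: 36.72 / 16.00 = 2.295 mol; S: 18.41 / 32.07 = 0.5741 mol
Ratios (÷ 0.5741): K 1.999, O 3.998, S 1.000
Ratio ≈ 2:4:1, so the empirical formula is K2O4S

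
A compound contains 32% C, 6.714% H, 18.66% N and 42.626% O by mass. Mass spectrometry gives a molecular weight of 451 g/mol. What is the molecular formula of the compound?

Assume 100 g: 32 g C, 6.714 g H, 18.66 g N, 42.626 g O.
Moles — C: 32 / 12.01 = 2.664 mol; H: 6.714 / 1.008 = 6.661 mol; N: 18.66 / 14.01 = 1.332 mol; O: 42.626 / 16.00 = 2.664 mol
Ratios (÷ 1.332): C 2.000, H 5.001, N 1.000, O 2.000
Ratio ≈ 2:5:1:2, so the empirical formula is C2H5NO2
Empirical-formula mass = 75.07 g/mol
n = 451 / 75.07 = 6.01 ≈ 6
Molecular formula = (C2H5NO2)×6 = C12H30N6O12

C12H30N6O12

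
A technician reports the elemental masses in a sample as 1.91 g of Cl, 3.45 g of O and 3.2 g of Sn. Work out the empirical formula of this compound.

n(Cl) = 1.91/35.45 = 0.05388, n(O) = 3.45/16.00 = 0.2156, n(Sn) = 3.2/118.71 = 0.02696
Smallest is Sn at 0.02696 mol; normalising gives Cl 1.999, O 7.999, Sn 1.000
→ Cl2O8Sn

Cl2O8Sn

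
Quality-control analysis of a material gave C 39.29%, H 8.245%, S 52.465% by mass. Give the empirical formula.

C2H5S

Assume 100 g: 39.29 g C, 8.245 g H, 52.465 g S.
n(C) = 39.29/12.01 = 3.271, n(H) = 8.245/1.008 = 8.18, n(S) = 52.465/32.07 = 1.636
Divide by the smallest (1.636 mol S): C 2.000, H 5.000, S 1.000
→ C2H5S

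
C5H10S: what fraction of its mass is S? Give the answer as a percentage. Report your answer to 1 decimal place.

Molar mass = 5(12.01) + 10(1.008) + 1(32.07) = 102.200 g/mol
Mass of S per mole = 1 × 32.07 = 32.070 g
% S = 32.070 / 102.200 × 100 = 31.4%

31.4%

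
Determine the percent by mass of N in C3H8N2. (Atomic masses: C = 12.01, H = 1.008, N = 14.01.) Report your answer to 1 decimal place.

38.9%

Molar mass = 3(12.01) + 8(1.008) + 2(14.01) = 72.114 g/mol
Mass of N per mole = 2 × 14.01 = 28.020 g
% N = 28.020 / 72.114 × 100 = 38.9%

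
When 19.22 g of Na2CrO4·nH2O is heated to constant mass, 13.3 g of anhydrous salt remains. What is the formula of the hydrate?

Mass of water lost = 19.22 − 13.3 = 5.92 g → 5.92 / 18.02 = 0.3285 mol H2O
Molar mass of Na2CrO4 = 161.98 g/mol → mol Na2CrO4 = 13.3 / 161.98 = 0.08211
n = 0.3285 / 0.08211 = 4.00 ≈ 4 → Na2CrO4·4H2O

Na2CrO4·4H2O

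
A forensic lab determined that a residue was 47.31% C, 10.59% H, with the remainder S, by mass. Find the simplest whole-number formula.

Assume 100 g: 47.31 g C, 10.59 g H, 42.1 g S.
C: 47.31 g ÷ 12.01 g/mol = 3.939 mol
H: 10.59 g ÷ 1.008 g/mol = 10.51 mol
S: 42.1 g ÷ 32.07 g/mol = 1.313 mol
Divide by the smallest (1.313 mol S): C 3.001, H 8.003, S 1.000
≈ 3:8:1 → C3H8S

C3H8S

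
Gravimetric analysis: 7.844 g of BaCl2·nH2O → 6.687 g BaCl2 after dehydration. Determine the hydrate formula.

BaCl2·2H2O

Mass of water lost = 7.844 − 6.687 = 1.157 g → 1.157 / 18.02 = 0.06421 mol H2O
Molar mass of BaCl2 = 208.23 g/mol → mol BaCl2 = 6.687 / 208.23 = 0.03211
n = 0.06421 / 0.03211 = 2.00 ≈ 2 → BaCl2·2H2O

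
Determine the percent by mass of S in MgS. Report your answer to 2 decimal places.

56.88%

Molar mass = 1(24.31) + 1(32.07) = 56.380 g/mol
Mass of S per mole = 1 × 32.07 = 32.070 g
% S = 32.070 / 56.380 × 100 = 56.88%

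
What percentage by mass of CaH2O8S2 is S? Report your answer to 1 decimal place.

27.4%

Molar mass = 1(40.08) + 2(1.008) + 8(16.00) + 2(32.07) = 234.236 g/mol
Mass of S per mole = 2 × 32.07 = 64.140 g
% S = 64.140 / 234.236 × 100 = 27.4%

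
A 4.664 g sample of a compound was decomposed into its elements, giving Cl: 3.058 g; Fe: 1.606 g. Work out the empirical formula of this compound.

Cl3Fe

Cl: 3.058 g ÷ 35.45 g/mol = 0.08626 mol
Fe: 1.606 g ÷ 55.85 g/mol = 0.02876 mol
Ratios (÷ 0.02876): Cl 3.000, Fe 1.000
Ratio ≈ 3:1, so the empirical formula is Cl3Fe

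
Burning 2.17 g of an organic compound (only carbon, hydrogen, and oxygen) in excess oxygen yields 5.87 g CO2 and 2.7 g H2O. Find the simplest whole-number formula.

mol C = 5.87 / 44.01 = 0.1334; mass C = 0.1334 × 12.01 = 1.602 g
mol H = 2 × (2.7 / 18.02) = 0.2997; mass H = 0.2997 × 1.008 = 0.3021 g
mass O = 2.17 − (1.904) = 0.2661 g → mol O = 0.01663
Ratios (÷ 0.01663): C 8.021, H 18.021, O 1.000
Ratio ≈ 8:18:1, so the empirical formula is C8H18O

C8H18O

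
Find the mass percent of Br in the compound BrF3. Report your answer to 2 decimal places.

Molar mass = 1(79.90) + 3(19.00) = 136.900 g/mol
Mass of Br per mole = 1 × 79.90 = 79.900 g
% Br = 79.900 / 136.900 × 100 = 58.36%

58.36%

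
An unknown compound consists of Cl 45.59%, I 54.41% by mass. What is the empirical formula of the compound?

Cl3I

Assume 100 g: 45.59 g Cl, 54.41 g I.
Moles — Cl: 45.59 / 35.45 = 1.286 mol; I: 54.41 / 126.90 = 0.4288 mol
Smallest is I at 0.4288 mol; normalising gives Cl 2.999, I 1.000
→ Cl3I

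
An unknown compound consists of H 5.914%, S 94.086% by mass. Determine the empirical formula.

Assume 100 g: 5.914 g H, 94.086 g S.
H: 5.914 g ÷ 1.008 g/mol = 5.867 mol
S: 94.086 g ÷ 32.07 g/mol = 2.934 mol
Divide by the smallest (2.934 mol S): H 2.000, S 1.000
≈ 2:1 → H2S

H2S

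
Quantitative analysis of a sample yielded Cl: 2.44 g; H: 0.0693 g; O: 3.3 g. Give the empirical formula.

Cl: 2.44 g ÷ 35.45 g/mol = 0.06883 mol
H: 0.0693 g ÷ 1.008 g/mol = 0.06875 mol
O: 3.3 g ÷ 16.00 g/mol = 0.2062 mol
Divide by the smallest (0.06875 mol H): Cl 1.001, H 1.000, O 3.000
≈ 1:1:3 → ClHO3

ClHO3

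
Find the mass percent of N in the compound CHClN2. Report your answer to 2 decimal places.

36.63%

Molar mass = 1(12.01) + 1(1.008) + 1(35.45) + 2(14.01) = 76.488 g/mol
Mass of N per mole = 2 × 14.01 = 28.020 g
% N = 28.020 / 76.488 × 100 = 36.63%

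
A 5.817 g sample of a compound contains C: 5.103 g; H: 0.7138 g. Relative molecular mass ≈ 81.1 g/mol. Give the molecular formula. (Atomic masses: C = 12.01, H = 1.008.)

C: 5.103 g ÷ 12.01 g/mol = 0.4249 mol
H: 0.7138 g ÷ 1.008 g/mol = 0.7081 mol
Divide by the smallest (0.4249 mol C): C 1.000, H 1.667
Multiply by 3: C 3.00, H 5.00 → C3H5
Empirical-formula mass = 41.07 g/mol
n = 81.1 / 41.07 = 1.97 ≈ 2
Molecular formula = (C3H5)×2 = C6H10

C6H10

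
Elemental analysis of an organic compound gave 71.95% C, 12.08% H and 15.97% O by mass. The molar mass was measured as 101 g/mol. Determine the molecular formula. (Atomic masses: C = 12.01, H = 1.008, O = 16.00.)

C6H12O

Assume 100 g: 71.95 g C, 12.08 g H, 15.97 g O.
C: 71.95 g ÷ 12.01 g/mol = 5.991 mol
H: 12.08 g ÷ 1.008 g/mol = 11.98 mol
O: 15.97 g ÷ 16.00 g/mol = 0.9981 mol
Smallest is O at 0.9981 mol; normalising gives C 6.002, H 12.007, O 1.000
≈ 6:12:1 → C6H12O
Empirical-formula mass = 100.16 g/mol
n = 101 / 100.16 = 1.01 ≈ 1
Molecular formula = empirical formula = C6H12O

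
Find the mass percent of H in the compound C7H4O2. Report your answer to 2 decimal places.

3.36%

Molar mass = 7(12.01) + 4(1.008) + 2(16.00) = 120.102 g/mol
Mass of H per mole = 4 × 1.008 = 4.032 g
% H = 4.032 / 120.102 × 100 = 3.36%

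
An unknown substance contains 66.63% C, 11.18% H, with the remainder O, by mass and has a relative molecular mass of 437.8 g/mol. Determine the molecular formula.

C24H48O6

Assume 100 g: 66.63 g C, 11.18 g H, 22.19 g O.
C: 66.63 g ÷ 12.01 g/mol = 5.548 mol
H: 11.18 g ÷ 1.008 g/mol = 11.09 mol
O: 22.19 g ÷ 16.00 g/mol = 1.387 mol
Smallest is O at 1.387 mol; normalising gives C 4.000, H 7.997, O 1.000
Ratio ≈ 4:8:1, so the empirical formula is C4H8O
Empirical-formula mass = 72.10 g/mol
n = 437.8 / 72.10 = 6.07 ≈ 6
Molecular formula = (C4H8O)×6 = C24H48O6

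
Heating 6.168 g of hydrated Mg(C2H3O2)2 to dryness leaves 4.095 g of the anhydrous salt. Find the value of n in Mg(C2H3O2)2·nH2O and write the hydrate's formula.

Mass of water lost = 6.168 − 4.095 = 2.073 g → 2.073 / 18.02 = 0.115 mol H2O
Molar mass of Mg(C2H3O2)2 = 142.40 g/mol → mol Mg(C2H3O2)2 = 4.095 / 142.40 = 0.02876
n = 0.115 / 0.02876 = 4.00 ≈ 4 → Mg(C2H3O2)2·4H2O

Mg(C2H3O2)2·4H2O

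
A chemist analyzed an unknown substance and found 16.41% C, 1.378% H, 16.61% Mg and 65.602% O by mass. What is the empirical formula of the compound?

C2H2MgO6

Assume 100 g: 16.41 g C, 1.378 g H, 16.61 g Mg, 65.602 g O.
n(C) = 16.41/12.01 = 1.366, n(H) = 1.378/1.008 = 1.367, n(Mg) = 16.61/24.31 = 0.6833, n(O) = 65.602/16.00 = 4.1
Divide by the smallest (0.6833 mol Mg): C 2.000, H 2.001, Mg 1.000, O 6.001
Ratio ≈ 2:2:1:6, so the empirical formula is C2H2MgO6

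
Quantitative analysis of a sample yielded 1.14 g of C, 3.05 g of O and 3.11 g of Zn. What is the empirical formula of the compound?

C2O4Zn

Moles — C: 1.14 / 12.01 = 0.09492 mol; O: 3.05 / 16.00 = 0.1906 mol; Zn: 3.11 / 65.38 = 0.04757 mol
Ratios (÷ 0.04757): C 1.995, O 4.007, Zn 1.000
≈ 2:4:1 → C2O4Zn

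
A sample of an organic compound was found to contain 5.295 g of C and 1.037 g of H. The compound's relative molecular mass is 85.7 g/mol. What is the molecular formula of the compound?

n(C) = 5.295/12.01 = 0.4409, n(H) = 1.037/1.008 = 1.029
Divide by the smallest (0.4409 mol C): C 1.000, H 2.333
×3: C 3.00, H 7.00 → C3H7
Empirical-formula mass = 43.09 g/mol
n = 85.7 / 43.09 = 1.99 ≈ 2
Molecular formula = (C3H7)×2 = C6H14

C6H14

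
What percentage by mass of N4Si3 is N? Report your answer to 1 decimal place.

39.9%

Molar mass = 4(14.01) + 3(28.09) = 140.310 g/mol
Mass of N per mole = 4 × 14.01 = 56.040 g
% N = 56.040 / 140.310 × 100 = 39.9%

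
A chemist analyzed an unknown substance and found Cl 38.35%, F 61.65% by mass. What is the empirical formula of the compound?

ClF3

Assume 100 g: 38.35 g Cl, 61.65 g F.
n(Cl) = 38.35/35.45 = 1.082, n(F) = 61.65/19.00 = 3.245
Ratios (÷ 1.082): Cl 1.000, F 2.999
≈ 1:3 → ClF3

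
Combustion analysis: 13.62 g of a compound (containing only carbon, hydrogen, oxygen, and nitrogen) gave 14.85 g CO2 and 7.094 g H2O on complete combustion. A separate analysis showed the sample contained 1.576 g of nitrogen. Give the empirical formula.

C3H7NO4

mol C = 14.85 / 44.01 = 0.3374; mass C = 0.3374 × 12.01 = 4.052 g
mol H = 2 × (7.094 / 18.02) = 0.7873; mass H = 0.7873 × 1.008 = 0.7936 g
mol N = 1.576 / 14.01 = 0.1125
mass O = 13.62 − (6.422) = 7.198 g → mol O = 0.4499
Smallest is N at 0.1125 mol; normalising gives C 3.000, H 6.999, N 1.000, O 3.999
→ C3H7NO4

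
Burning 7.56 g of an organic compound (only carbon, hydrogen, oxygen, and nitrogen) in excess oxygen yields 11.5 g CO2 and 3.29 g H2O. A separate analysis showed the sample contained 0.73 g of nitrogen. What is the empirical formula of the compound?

mol C = 11.5 / 44.01 = 0.2613; mass C = 0.2613 × 12.01 = 3.138 g
mol H = 2 × (3.29 / 18.02) = 0.3651; mass H = 0.3651 × 1.008 = 0.3681 g
mol N = 0.73 / 14.01 = 0.05211
mass O = 7.56 − (4.236) = 3.324 g → mol O = 0.2077
Smallest is N at 0.05211 mol; normalising gives C 5.015, H 7.008, N 1.000, O 3.987
Ratio ≈ 5:7:1:4, so the empirical formula is C5H7NO4

C5H7NO4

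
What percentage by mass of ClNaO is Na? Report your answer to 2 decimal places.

30.88%

Molar mass = 1(35.45) + 1(22.99) + 1(16.00) = 74.440 g/mol
Mass of Na per mole = 1 × 22.99 = 22.990 g
% Na = 22.990 / 74.440 × 100 = 30.88%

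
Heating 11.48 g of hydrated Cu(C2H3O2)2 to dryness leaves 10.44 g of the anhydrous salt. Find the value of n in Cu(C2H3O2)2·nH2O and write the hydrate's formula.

Cu(C2H3O2)2·H2O

Mass of water lost = 11.48 − 10.44 = 1.04 g → 1.04 / 18.02 = 0.05771 mol H2O
Molar mass of Cu(C2H3O2)2 = 181.64 g/mol → mol Cu(C2H3O2)2 = 10.44 / 181.64 = 0.05748
n = 0.05771 / 0.05748 = 1.00 ≈ 1 → Cu(C2H3O2)2·H2O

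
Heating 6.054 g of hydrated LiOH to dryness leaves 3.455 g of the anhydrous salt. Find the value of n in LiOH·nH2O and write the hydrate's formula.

LiOH·H2O

Mass of water lost = 6.054 − 3.455 = 2.599 g → 2.599 / 18.02 = 0.1442 mol H2O
Molar mass of LiOH = 23.95 g/mol → mol LiOH = 3.455 / 23.95 = 0.1443
n = 0.1442 / 0.1443 = 1.00 ≈ 1 → LiOH·H2O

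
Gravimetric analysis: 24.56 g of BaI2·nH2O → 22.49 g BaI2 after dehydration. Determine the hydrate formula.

Mass of water lost = 24.56 − 22.49 = 2.07 g → 2.07 / 18.02 = 0.1149 mol H2O
Molar mass of BaI2 = 391.13 g/mol → mol BaI2 = 22.49 / 391.13 = 0.0575
n = 0.1149 / 0.0575 = 2.00 ≈ 2 → BaI2·2H2O

BaI2·2H2O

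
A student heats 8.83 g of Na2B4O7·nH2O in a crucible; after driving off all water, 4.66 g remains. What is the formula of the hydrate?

Na2B4O7·10H2O

Mass of water lost = 8.83 − 4.66 = 4.17 g → 4.17 / 18.02 = 0.2314 mol H2O
Molar mass of Na2B4O7 = 201.22 g/mol → mol Na2B4O7 = 4.66 / 201.22 = 0.02316
n = 0.2314 / 0.02316 = 9.99 ≈ 10 → Na2B4O7·10H2O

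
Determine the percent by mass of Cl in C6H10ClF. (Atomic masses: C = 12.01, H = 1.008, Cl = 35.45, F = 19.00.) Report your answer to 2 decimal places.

25.95%

Molar mass = 6(12.01) + 10(1.008) + 1(35.45) + 1(19.00) = 136.590 g/mol
Mass of Cl per mole = 1 × 35.45 = 35.450 g
% Cl = 35.450 / 136.590 × 100 = 25.95%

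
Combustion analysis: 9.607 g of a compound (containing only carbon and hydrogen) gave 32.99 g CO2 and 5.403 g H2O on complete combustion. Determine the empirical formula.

mol C = 32.99 / 44.01 = 0.7496; mass C = 0.7496 × 12.01 = 9.003 g
mol H = 2 × (5.403 / 18.02) = 0.5997; mass H = 0.5997 × 1.008 = 0.6045 g
Divide by the smallest (0.5997 mol H): C 1.250, H 1.000
Multiply by 4: C 5.00, H 4.00 → C5H4

C5H4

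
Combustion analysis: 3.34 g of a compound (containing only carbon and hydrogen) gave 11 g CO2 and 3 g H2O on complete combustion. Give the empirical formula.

mol C = 11 / 44.01 = 0.2499; mass C = 0.2499 × 12.01 = 3.002 g
mol H = 2 × (3 / 18.02) = 0.3330; mass H = 0.3330 × 1.008 = 0.3356 g
Divide by the smallest (0.2499 mol C): C 1.000, H 1.332
Scaling by 3: C 3.00, H 4.00 → C3H4

C3H4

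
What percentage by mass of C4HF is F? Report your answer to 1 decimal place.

27.9%

Molar mass = 4(12.01) + 1(1.008) + 1(19.00) = 68.048 g/mol
Mass of F per mole = 1 × 19.00 = 19.000 g
% F = 19.000 / 68.048 × 100 = 27.9%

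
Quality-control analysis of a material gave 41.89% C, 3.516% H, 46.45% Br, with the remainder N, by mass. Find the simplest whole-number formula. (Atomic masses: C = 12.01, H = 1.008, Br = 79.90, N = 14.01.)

Assume 100 g: 41.89 g C, 3.516 g H, 46.45 g Br, 8.144 g N.
n(C) = 41.89/12.01 = 3.488, n(H) = 3.516/1.008 = 3.488, n(Br) = 46.45/79.90 = 0.5814, n(N) = 8.144/14.01 = 0.5813
Divide by the smallest (0.5813 mol N): C 6.000, H 6.001, Br 1.000, N 1.000
→ C6H6BrN

C6H6BrN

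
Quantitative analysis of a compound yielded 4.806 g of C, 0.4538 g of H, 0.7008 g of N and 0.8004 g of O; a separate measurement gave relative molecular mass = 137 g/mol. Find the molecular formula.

C8H9NO

Moles — C: 4.806 / 12.01 = 0.4002 mol; H: 0.4538 / 1.008 = 0.4502 mol; N: 0.7008 / 14.01 = 0.05002 mol; O: 0.8004 / 16.00 = 0.05003 mol
Ratios (÷ 0.05002): C 8.000, H 9.000, N 1.000, O 1.000
→ C8H9NO
Empirical-formula mass = 135.16 g/mol
n = 137 / 135.16 = 1.01 ≈ 1
Molecular formula = empirical formula = C8H9NO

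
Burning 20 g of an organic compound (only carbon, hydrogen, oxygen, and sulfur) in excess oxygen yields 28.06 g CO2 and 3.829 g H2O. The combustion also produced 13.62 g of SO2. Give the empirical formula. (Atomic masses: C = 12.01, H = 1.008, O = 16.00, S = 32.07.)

mol C = 28.06 / 44.01 = 0.6376; mass C = 0.6376 × 12.01 = 7.657 g
mol H = 2 × (3.829 / 18.02) = 0.4250; mass H = 0.4250 × 1.008 = 0.4284 g
mol S = 13.62 / 64.07 = 0.2126; mass S = 6.817 g
mass O = 20 − (14.90) = 5.097 g → mol O = 0.3186
Divide by the smallest (0.2126 mol S): C 2.999, H 1.999, O 1.499, S 1.000
×2: C 6.00, H 4.00, O 3.00, S 2.00 → C6H4O3S2

C6H4O3S2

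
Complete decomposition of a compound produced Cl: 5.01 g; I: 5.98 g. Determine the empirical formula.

Cl3I

n(Cl) = 5.01/35.45 = 0.1413, n(I) = 5.98/126.90 = 0.04712
Divide by the smallest (0.04712 mol I): Cl 2.999, I 1.000
→ Cl3I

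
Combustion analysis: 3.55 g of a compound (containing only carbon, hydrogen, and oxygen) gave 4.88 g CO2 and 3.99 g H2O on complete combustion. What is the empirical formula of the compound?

mol C = 4.88 / 44.01 = 0.1109; mass C = 0.1109 × 12.01 = 1.332 g
mol H = 2 × (3.99 / 18.02) = 0.4428; mass H = 0.4428 × 1.008 = 0.4464 g
mass O = 3.55 − (1.778) = 1.772 g → mol O = 0.1107
Ratios (÷ 0.1107): C 1.001, H 3.999, O 1.000
Ratio ≈ 1:4:1, so the empirical formula is CH4O

CH4O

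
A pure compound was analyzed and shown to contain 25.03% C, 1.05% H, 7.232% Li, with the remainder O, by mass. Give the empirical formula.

Assume 100 g: 25.03 g C, 1.05 g H, 7.232 g Li, 66.688 g O.
n(C) = 25.03/12.01 = 2.084, n(H) = 1.05/1.008 = 1.042, n(Li) = 7.232/6.94 = 1.042, n(O) = 66.688/16.00 = 4.168
Smallest is H at 1.042 mol; normalising gives C 2.001, H 1.000, Li 1.000, O 4.001
≈ 2:1:1:4 → C2HLiO4

C2HLiO4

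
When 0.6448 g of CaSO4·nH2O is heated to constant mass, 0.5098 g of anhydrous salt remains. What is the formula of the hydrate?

Mass of water lost = 0.6448 − 0.5098 = 0.135 g → 0.135 / 18.02 = 0.007492 mol H2O
Molar mass of CaSO4 = 136.15 g/mol → mol CaSO4 = 0.5098 / 136.15 = 0.003744
n = 0.007492 / 0.003744 = 2.00 ≈ 2 → CaSO4·2H2O

CaSO4·2H2O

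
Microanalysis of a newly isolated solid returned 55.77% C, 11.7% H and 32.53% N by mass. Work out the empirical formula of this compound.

C2H5N

Assume 100 g: 55.77 g C, 11.7 g H, 32.53 g N.
n(C) = 55.77/12.01 = 4.644, n(H) = 11.7/1.008 = 11.61, n(N) = 32.53/14.01 = 2.322
Divide by the smallest (2.322 mol N): C 2.000, H 4.999, N 1.000
≈ 2:5:1 → C2H5N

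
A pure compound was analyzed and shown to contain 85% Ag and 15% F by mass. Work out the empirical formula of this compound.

AgF

Assume 100 g: 85 g Ag, 15 g F.
n(Ag) = 85/107.87 = 0.788, n(F) = 15/19.00 = 0.7895
Divide by the smallest (0.788 mol Ag): Ag 1.000, F 1.002
Ratio ≈ 1:1, so the empirical formula is AgF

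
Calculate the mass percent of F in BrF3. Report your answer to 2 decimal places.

Molar mass = 1(79.90) + 3(19.00) = 136.900 g/mol
Mass of F per mole = 3 × 19.00 = 57.000 g
% F = 57.000 / 136.900 × 100 = 41.64%

41.64%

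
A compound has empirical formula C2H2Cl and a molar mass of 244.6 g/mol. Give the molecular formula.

C8H8Cl4

Empirical-formula mass = 61.49 g/mol
n = 244.6 / 61.49 = 3.98 ≈ 4
Molecular formula = (C2H2Cl)4 = C8H8Cl4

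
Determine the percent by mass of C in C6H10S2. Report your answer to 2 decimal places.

Molar mass = 6(12.01) + 10(1.008) + 2(32.07) = 146.280 g/mol
Mass of C per mole = 6 × 12.01 = 72.060 g
% C = 72.060 / 146.280 × 100 = 49.26%

49.26%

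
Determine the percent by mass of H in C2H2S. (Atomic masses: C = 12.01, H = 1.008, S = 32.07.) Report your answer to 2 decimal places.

3.47%

Molar mass = 2(12.01) + 2(1.008) + 1(32.07) = 58.106 g/mol
Mass of H per mole = 2 × 1.008 = 2.016 g
% H = 2.016 / 58.106 × 100 = 3.47%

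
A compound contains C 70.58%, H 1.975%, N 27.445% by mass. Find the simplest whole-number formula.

C3HN

Assume 100 g: 70.58 g C, 1.975 g H, 27.445 g N.
n(C) = 70.58/12.01 = 5.877, n(H) = 1.975/1.008 = 1.959, n(N) = 27.445/14.01 = 1.959
Ratios (÷ 1.959): C 3.000, H 1.000, N 1.000
≈ 3:1:1 → C3HN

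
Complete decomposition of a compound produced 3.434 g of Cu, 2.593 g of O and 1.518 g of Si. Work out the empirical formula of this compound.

Moles — Cu: 3.434 / 63.55 = 0.05404 mol; O: 2.593 / 16.00 = 0.1621 mol; Si: 1.518 / 28.09 = 0.05404 mol
Divide by the smallest (0.05404 mol Cu): Cu 1.000, O 2.999, Si 1.000
→ CuO3Si

CuO3Si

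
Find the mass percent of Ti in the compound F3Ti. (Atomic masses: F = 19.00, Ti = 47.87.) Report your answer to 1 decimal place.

45.6%

Molar mass = 3(19.00) + 1(47.87) = 104.870 g/mol
Mass of Ti per mole = 1 × 47.87 = 47.870 g
% Ti = 47.870 / 104.870 × 100 = 45.6%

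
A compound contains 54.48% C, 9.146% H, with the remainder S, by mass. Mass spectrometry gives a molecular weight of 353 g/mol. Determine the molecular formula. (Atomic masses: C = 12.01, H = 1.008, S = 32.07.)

C16H32S4

Assume 100 g: 54.48 g C, 9.146 g H, 36.374 g S.
C: 54.48 g ÷ 12.01 g/mol = 4.536 mol
H: 9.146 g ÷ 1.008 g/mol = 9.073 mol
S: 36.374 g ÷ 32.07 g/mol = 1.134 mol
Ratios (÷ 1.134): C 3.999, H 8.000, S 1.000
→ C4H8S
Empirical-formula mass = 88.17 g/mol
n = 353 / 88.17 = 4.00 ≈ 4
Molecular formula = (C4H8S)×4 = C16H32S4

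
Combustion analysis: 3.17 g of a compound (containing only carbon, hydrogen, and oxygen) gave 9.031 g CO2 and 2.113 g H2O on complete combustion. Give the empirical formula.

C7H8O

mol C = 9.031 / 44.01 = 0.2052; mass C = 0.2052 × 12.01 = 2.464 g
mol H = 2 × (2.113 / 18.02) = 0.2345; mass H = 0.2345 × 1.008 = 0.2364 g
mass O = 3.17 − (2.701) = 0.4691 g → mol O = 0.02932
Divide by the smallest (0.02932 mol O): C 6.999, H 7.999, O 1.000
≈ 7:8:1 → C7H8O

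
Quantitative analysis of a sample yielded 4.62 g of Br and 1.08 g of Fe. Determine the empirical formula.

Br: 4.62 g ÷ 79.90 g/mol = 0.05782 mol
Fe: 1.08 g ÷ 55.85 g/mol = 0.01934 mol
Smallest is Fe at 0.01934 mol; normalising gives Br 2.990, Fe 1.000
→ Br3Fe

Br3Fe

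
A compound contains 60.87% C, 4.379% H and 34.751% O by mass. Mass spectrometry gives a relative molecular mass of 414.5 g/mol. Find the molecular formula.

Assume 100 g: 60.87 g C, 4.379 g H, 34.751 g O.
n(C) = 60.87/12.01 = 5.068, n(H) = 4.379/1.008 = 4.344, n(O) = 34.751/16.00 = 2.172
Ratios (÷ 2.172): C 2.334, H 2.000, O 1.000
Multiply by 3: C 7.00, H 6.00, O 3.00 → C7H6O3
Empirical-formula mass = 138.12 g/mol
n = 414.5 / 138.12 = 3.00 ≈ 3
Molecular formula = (C7H6O3)×3 = C21H18O9

C21H18O9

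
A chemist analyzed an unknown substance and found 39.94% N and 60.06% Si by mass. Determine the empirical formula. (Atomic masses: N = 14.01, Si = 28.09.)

Assume 100 g: 39.94 g N, 60.06 g Si.
N: 39.94 g ÷ 14.01 g/mol = 2.851 mol
Si: 60.06 g ÷ 28.09 g/mol = 2.138 mol
Ratios (÷ 2.138): N 1.333, Si 1.000
Scaling by 3: N 4.00, Si 3.00 → N4Si3

N4Si3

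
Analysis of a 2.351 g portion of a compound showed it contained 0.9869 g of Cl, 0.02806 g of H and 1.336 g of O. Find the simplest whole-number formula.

ClHO3

Moles — Cl: 0.9869 / 35.45 = 0.02784 mol; H: 0.02806 / 1.008 = 0.02784 mol; O: 1.336 / 16.00 = 0.0835 mol
Divide by the smallest (0.02784 mol H): Cl 1.000, H 1.000, O 3.000
Ratio ≈ 1:1:3, so the empirical formula is ClHO3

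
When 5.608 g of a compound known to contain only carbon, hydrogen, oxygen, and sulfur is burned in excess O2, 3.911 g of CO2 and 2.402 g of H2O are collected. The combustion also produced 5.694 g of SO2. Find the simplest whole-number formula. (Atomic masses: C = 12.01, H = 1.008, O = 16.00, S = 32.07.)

mol C = 3.911 / 44.01 = 0.08887; mass C = 0.08887 × 12.01 = 1.067 g
mol H = 2 × (2.402 / 18.02) = 0.2666; mass H = 0.2666 × 1.008 = 0.2687 g
mol S = 5.694 / 64.07 = 0.08887; mass S = 2.850 g
mass O = 5.608 − (4.186) = 1.422 g → mol O = 0.08887
Ratios (÷ 0.08887): C 1.000, H 3.000, O 1.000, S 1.000
→ CH3OS

CH3OS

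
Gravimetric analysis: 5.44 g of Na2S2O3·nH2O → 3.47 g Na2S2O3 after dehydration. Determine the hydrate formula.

Mass of water lost = 5.44 − 3.47 = 1.97 g → 1.97 / 18.02 = 0.1093 mol H2O
Molar mass of Na2S2O3 = 158.12 g/mol → mol Na2S2O3 = 3.47 / 158.12 = 0.02195
n = 0.1093 / 0.02195 = 4.98 ≈ 5 → Na2S2O3·5H2O

Na2S2O3·5H2O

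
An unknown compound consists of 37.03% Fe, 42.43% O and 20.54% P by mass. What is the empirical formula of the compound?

FeO4P

Assume 100 g: 37.03 g Fe, 42.43 g O, 20.54 g P.
Moles — Fe: 37.03 / 55.85 = 0.663 mol; O: 42.43 / 16.00 = 2.652 mol; P: 20.54 / 30.97 = 0.6632 mol
Smallest is Fe at 0.663 mol; normalising gives Fe 1.000, O 4.000, P 1.000
→ FeO4P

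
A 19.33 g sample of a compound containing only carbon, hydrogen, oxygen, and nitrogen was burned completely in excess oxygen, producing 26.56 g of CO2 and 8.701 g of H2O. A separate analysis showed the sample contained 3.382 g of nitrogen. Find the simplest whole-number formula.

mol C = 26.56 / 44.01 = 0.6035; mass C = 0.6035 × 12.01 = 7.248 g
mol H = 2 × (8.701 / 18.02) = 0.9657; mass H = 0.9657 × 1.008 = 0.9734 g
mol N = 3.382 / 14.01 = 0.2414
mass O = 19.33 − (11.60) = 7.727 g → mol O = 0.4829
Ratios (÷ 0.2414): C 2.500, H 4.000, N 1.000, O 2.000
×2: C 5.00, H 8.00, N 2.00, O 4.00 → C5H8N2O4

C5H8N2O4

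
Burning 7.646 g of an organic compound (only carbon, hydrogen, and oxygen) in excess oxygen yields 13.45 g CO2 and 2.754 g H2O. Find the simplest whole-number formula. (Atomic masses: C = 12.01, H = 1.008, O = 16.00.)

C4H4O3

mol C = 13.45 / 44.01 = 0.3056; mass C = 0.3056 × 12.01 = 3.670 g
mol H = 2 × (2.754 / 18.02) = 0.3057; mass H = 0.3057 × 1.008 = 0.3081 g
mass O = 7.646 − (3.979) = 3.667 g → mol O = 0.2292
Smallest is O at 0.2292 mol; normalising gives C 1.333, H 1.333, O 1.000
Scaling by 3: C 4.00, H 4.00, O 3.00 → C4H4O3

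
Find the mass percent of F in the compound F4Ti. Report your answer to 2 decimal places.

Molar mass = 4(19.00) + 1(47.87) = 123.870 g/mol
Mass of F per mole = 4 × 19.00 = 76.000 g
% F = 76.000 / 123.870 × 100 = 61.35%

61.35%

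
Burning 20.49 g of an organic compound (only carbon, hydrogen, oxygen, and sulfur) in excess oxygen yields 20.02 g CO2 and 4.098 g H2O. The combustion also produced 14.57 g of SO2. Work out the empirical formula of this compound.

mol C = 20.02 / 44.01 = 0.4549; mass C = 0.4549 × 12.01 = 5.463 g
mol H = 2 × (4.098 / 18.02) = 0.4548; mass H = 0.4548 × 1.008 = 0.4585 g
mol S = 14.57 / 64.07 = 0.2274; mass S = 7.293 g
mass O = 20.49 − (13.21) = 7.275 g → mol O = 0.4547
Smallest is S at 0.2274 mol; normalising gives C 2.000, H 2.000, O 2.000, S 1.000
≈ 2:2:2:1 → C2H2O2S

C2H2O2S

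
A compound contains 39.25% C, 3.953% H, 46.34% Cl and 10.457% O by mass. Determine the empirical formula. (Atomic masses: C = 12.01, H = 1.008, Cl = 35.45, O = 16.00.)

Assume 100 g: 39.25 g C, 3.953 g H, 46.34 g Cl, 10.457 g O.
C: 39.25 g ÷ 12.01 g/mol = 3.268 mol
H: 3.953 g ÷ 1.008 g/mol = 3.922 mol
Cl: 46.34 g ÷ 35.45 g/mol = 1.307 mol
O: 10.457 g ÷ 16.00 g/mol = 0.6536 mol
Divide by the smallest (0.6536 mol O): C 5.000, H 6.000, Cl 2.000, O 1.000
Ratio ≈ 5:6:2:1, so the empirical formula is C5H6Cl2O

C5H6Cl2O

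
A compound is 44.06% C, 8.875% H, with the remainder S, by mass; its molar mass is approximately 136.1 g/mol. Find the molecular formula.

C5H12S2

Assume 100 g: 44.06 g C, 8.875 g H, 47.065 g S.
Moles — C: 44.06 / 12.01 = 3.669 mol; H: 8.875 / 1.008 = 8.805 mol; S: 47.065 / 32.07 = 1.468 mol
Smallest is S at 1.468 mol; normalising gives C 2.500, H 5.999, S 1.000
Scaling by 2: C 5.00, H 12.00, S 2.00 → C5H12S2
Empirical-formula mass = 136.29 g/mol
n = 136.1 / 136.29 = 1.00 ≈ 1
Molecular formula = empirical formula = C5H12S2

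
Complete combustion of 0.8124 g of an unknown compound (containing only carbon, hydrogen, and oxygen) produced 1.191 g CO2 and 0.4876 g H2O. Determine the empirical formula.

CH2O

mol C = 1.191 / 44.01 = 0.02706; mass C = 0.02706 × 12.01 = 0.3250 g
mol H = 2 × (0.4876 / 18.02) = 0.05412; mass H = 0.05412 × 1.008 = 0.05455 g
mass O = 0.8124 − (0.3796) = 0.4328 g → mol O = 0.02705
Divide by the smallest (0.02705 mol O): C 1.000, H 2.000, O 1.000
Ratio ≈ 1:2:1, so the empirical formula is CH2O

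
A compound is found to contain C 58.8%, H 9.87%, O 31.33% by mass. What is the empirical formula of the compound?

C5H10O2

Assume 100 g: 58.8 g C, 9.87 g H, 31.33 g O.
C: 58.8 g ÷ 12.01 g/mol = 4.896 mol
H: 9.87 g ÷ 1.008 g/mol = 9.792 mol
O: 31.33 g ÷ 16.00 g/mol = 1.958 mol
Ratios (÷ 1.958): C 2.500, H 5.001, O 1.000
Multiply by 2: C 5.00, H 10.00, O 2.00 → C5H10O2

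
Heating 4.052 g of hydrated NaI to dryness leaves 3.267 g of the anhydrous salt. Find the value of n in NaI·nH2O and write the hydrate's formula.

Mass of water lost = 4.052 − 3.267 = 0.785 g → 0.785 / 18.02 = 0.04356 mol H2O
Molar mass of NaI = 149.89 g/mol → mol NaI = 3.267 / 149.89 = 0.0218
n = 0.04356 / 0.0218 = 2.00 ≈ 2 → NaI·2H2O

NaI·2H2O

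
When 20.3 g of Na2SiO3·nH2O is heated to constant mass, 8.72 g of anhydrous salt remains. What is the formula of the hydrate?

Mass of water lost = 20.3 − 8.72 = 11.58 g → 11.58 / 18.02 = 0.6426 mol H2O
Molar mass of Na2SiO3 = 122.07 g/mol → mol Na2SiO3 = 8.72 / 122.07 = 0.07143
n = 0.6426 / 0.07143 = 9.00 ≈ 9 → Na2SiO3·9H2O

Na2SiO3·9H2O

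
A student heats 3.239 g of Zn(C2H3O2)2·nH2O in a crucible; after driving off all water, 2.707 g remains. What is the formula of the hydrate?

Zn(C2H3O2)2·2H2O

Mass of water lost = 3.239 − 2.707 = 0.532 g → 0.532 / 18.02 = 0.02952 mol H2O
Molar mass of Zn(C2H3O2)2 = 183.47 g/mol → mol Zn(C2H3O2)2 = 2.707 / 183.47 = 0.01475
n = 0.02952 / 0.01475 = 2.00 ≈ 2 → Zn(C2H3O2)2·2H2O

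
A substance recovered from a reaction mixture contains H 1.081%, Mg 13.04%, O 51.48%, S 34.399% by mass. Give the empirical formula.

H2MgO6S2

Assume 100 g: 1.081 g H, 13.04 g Mg, 51.48 g O, 34.399 g S.
n(H) = 1.081/1.008 = 1.072, n(Mg) = 13.04/24.31 = 0.5364, n(O) = 51.48/16.00 = 3.217, n(S) = 34.399/32.07 = 1.073
Smallest is Mg at 0.5364 mol; normalising gives H 1.999, Mg 1.000, O 5.998, S 2.000
→ H2MgO6S2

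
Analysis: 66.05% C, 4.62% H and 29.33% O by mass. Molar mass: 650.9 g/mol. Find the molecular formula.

C36H30O12

Assume 100 g: 66.05 g C, 4.62 g H, 29.33 g O.
C: 66.05 g ÷ 12.01 g/mol = 5.5 mol
H: 4.62 g ÷ 1.008 g/mol = 4.583 mol
O: 29.33 g ÷ 16.00 g/mol = 1.833 mol
Divide by the smallest (1.833 mol O): C 3.000, H 2.500, O 1.000
Scaling by 2: C 6.00, H 5.00, O 2.00 → C6H5O2
Empirical-formula mass = 109.10 g/mol
n = 650.9 / 109.10 = 5.97 ≈ 6
Molecular formula = (C6H5O2)×6 = C36H30O12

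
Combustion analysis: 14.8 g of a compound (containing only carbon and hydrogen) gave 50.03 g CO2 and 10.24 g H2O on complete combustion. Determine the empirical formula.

CH

mol C = 50.03 / 44.01 = 1.137; mass C = 1.137 × 12.01 = 13.65 g
mol H = 2 × (10.24 / 18.02) = 1.137; mass H = 1.137 × 1.008 = 1.146 g
Divide by the smallest (1.137 mol H): C 1.000, H 1.000
→ CH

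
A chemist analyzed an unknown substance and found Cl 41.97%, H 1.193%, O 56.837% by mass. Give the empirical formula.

Assume 100 g: 41.97 g Cl, 1.193 g H, 56.837 g O.
Moles — Cl: 41.97 / 35.45 = 1.184 mol; H: 1.193 / 1.008 = 1.184 mol; O: 56.837 / 16.00 = 3.552 mol
Ratios (÷ 1.184): Cl 1.000, H 1.000, O 3.001
Ratio ≈ 1:1:3, so the empirical formula is ClHO3

ClHO3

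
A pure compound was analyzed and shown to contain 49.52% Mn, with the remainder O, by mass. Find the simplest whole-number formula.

Assume 100 g: 49.52 g Mn, 50.48 g O.
Mn: 49.52 g ÷ 54.94 g/mol = 0.9013 mol
O: 50.48 g ÷ 16.00 g/mol = 3.155 mol
Ratios (÷ 0.9013): Mn 1.000, O 3.500
Scaling by 2: Mn 2.00, O 7.00 → Mn2O7

Mn2O7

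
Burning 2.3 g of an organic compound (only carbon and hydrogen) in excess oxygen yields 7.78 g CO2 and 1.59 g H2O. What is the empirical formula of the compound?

CH

mol C = 7.78 / 44.01 = 0.1768; mass C = 0.1768 × 12.01 = 2.123 g
mol H = 2 × (1.59 / 18.02) = 0.1765; mass H = 0.1765 × 1.008 = 0.1779 g
Smallest is H at 0.1765 mol; normalising gives C 1.002, H 1.000
≈ 1:1 → CH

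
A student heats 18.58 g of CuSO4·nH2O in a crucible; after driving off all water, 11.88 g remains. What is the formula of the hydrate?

Mass of water lost = 18.58 − 11.88 = 6.7 g → 6.7 / 18.02 = 0.3718 mol H2O
Molar mass of CuSO4 = 159.62 g/mol → mol CuSO4 = 11.88 / 159.62 = 0.07443
n = 0.3718 / 0.07443 = 5.00 ≈ 5 → CuSO4·5H2O

CuSO4·5H2O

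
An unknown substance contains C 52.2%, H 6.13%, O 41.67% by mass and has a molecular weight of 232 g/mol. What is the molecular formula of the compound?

C10H14O6

Assume 100 g: 52.2 g C, 6.13 g H, 41.67 g O.
C: 52.2 g ÷ 12.01 g/mol = 4.346 mol
H: 6.13 g ÷ 1.008 g/mol = 6.081 mol
O: 41.67 g ÷ 16.00 g/mol = 2.604 mol
Ratios (÷ 2.604): C 1.669, H 2.335, O 1.000
×3: C 5.01, H 7.01, O 3.00 → C5H7O3
Empirical-formula mass = 115.11 g/mol
n = 232 / 115.11 = 2.02 ≈ 2
Molecular formula = (C5H7O3)×2 = C10H14O6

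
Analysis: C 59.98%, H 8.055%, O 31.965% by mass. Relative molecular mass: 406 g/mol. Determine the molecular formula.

Assume 100 g: 59.98 g C, 8.055 g H, 31.965 g O.
n(C) = 59.98/12.01 = 4.994, n(H) = 8.055/1.008 = 7.991, n(O) = 31.965/16.00 = 1.998
Smallest is O at 1.998 mol; normalising gives C 2.500, H 4.000, O 1.000
×2: C 5.00, H 8.00, O 2.00 → C5H8O2
Empirical-formula mass = 100.11 g/mol
n = 406 / 100.11 = 4.06 ≈ 4
Molecular formula = (C5H8O2)×4 = C20H32O8

C20H32O8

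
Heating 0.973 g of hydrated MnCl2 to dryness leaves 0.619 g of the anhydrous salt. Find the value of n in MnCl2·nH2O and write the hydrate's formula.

Mass of water lost = 0.973 − 0.619 = 0.354 g → 0.354 / 18.02 = 0.01964 mol H2O
Molar mass of MnCl2 = 125.84 g/mol → mol MnCl2 = 0.619 / 125.84 = 0.004919
n = 0.01964 / 0.004919 = 3.99 ≈ 4 → MnCl2·4H2O

MnCl2·4H2O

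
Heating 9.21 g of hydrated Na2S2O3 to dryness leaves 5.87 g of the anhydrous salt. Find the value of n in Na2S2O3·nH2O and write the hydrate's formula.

Na2S2O3·5H2O

Mass of water lost = 9.21 − 5.87 = 3.34 g → 3.34 / 18.02 = 0.1853 mol H2O
Molar mass of Na2S2O3 = 158.12 g/mol → mol Na2S2O3 = 5.87 / 158.12 = 0.03712
n = 0.1853 / 0.03712 = 4.99 ≈ 5 → Na2S2O3·5H2O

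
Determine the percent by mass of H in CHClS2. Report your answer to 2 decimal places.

Molar mass = 1(12.01) + 1(1.008) + 1(35.45) + 2(32.07) = 112.608 g/mol
Mass of H per mole = 1 × 1.008 = 1.008 g
% H = 1.008 / 112.608 × 100 = 0.90%

0.90%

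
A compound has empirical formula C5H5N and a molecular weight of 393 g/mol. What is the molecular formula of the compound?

Empirical-formula mass = 79.10 g/mol
n = 393 / 79.10 = 4.97 ≈ 5
Molecular formula = (C5H5N)5 = C25H25N5

C25H25N5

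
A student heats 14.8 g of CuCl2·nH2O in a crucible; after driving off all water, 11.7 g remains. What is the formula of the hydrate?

CuCl2·2H2O

Mass of water lost = 14.8 − 11.7 = 3.1 g → 3.1 / 18.02 = 0.172 mol H2O
Molar mass of CuCl2 = 134.45 g/mol → mol CuCl2 = 11.7 / 134.45 = 0.08702
n = 0.172 / 0.08702 = 1.98 ≈ 2 → CuCl2·2H2O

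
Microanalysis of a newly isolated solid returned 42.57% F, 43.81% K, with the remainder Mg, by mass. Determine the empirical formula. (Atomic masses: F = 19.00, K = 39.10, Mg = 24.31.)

Assume 100 g: 42.57 g F, 43.81 g K, 13.62 g Mg.
n(F) = 42.57/19.00 = 2.241, n(K) = 43.81/39.10 = 1.12, n(Mg) = 13.62/24.31 = 0.5603
Smallest is Mg at 0.5603 mol; normalising gives F 3.999, K 2.000, Mg 1.000
Ratio ≈ 4:2:1, so the empirical formula is F4K2Mg

F4K2Mg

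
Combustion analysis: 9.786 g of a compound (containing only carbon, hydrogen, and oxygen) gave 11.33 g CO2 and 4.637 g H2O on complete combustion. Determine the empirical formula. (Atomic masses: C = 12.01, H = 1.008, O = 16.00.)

C2H4O3

mol C = 11.33 / 44.01 = 0.2574; mass C = 0.2574 × 12.01 = 3.092 g
mol H = 2 × (4.637 / 18.02) = 0.5147; mass H = 0.5147 × 1.008 = 0.5188 g
mass O = 9.786 − (3.611) = 6.175 g → mol O = 0.3860
Smallest is C at 0.2574 mol; normalising gives C 1.000, H 1.999, O 1.499
Multiply by 2: C 2.00, H 4.00, O 3.00 → C2H4O3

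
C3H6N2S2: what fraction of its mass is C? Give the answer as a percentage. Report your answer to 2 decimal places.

26.84%

Molar mass = 3(12.01) + 6(1.008) + 2(14.01) + 2(32.07) = 134.238 g/mol
Mass of C per mole = 3 × 12.01 = 36.030 g
% C = 36.030 / 134.238 × 100 = 26.84%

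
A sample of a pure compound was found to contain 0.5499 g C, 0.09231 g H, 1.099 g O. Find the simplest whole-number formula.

n(C) = 0.5499/12.01 = 0.04579, n(H) = 0.09231/1.008 = 0.09158, n(O) = 1.099/16.00 = 0.06869
Smallest is C at 0.04579 mol; normalising gives C 1.000, H 2.000, O 1.500
Scaling by 2: C 2.00, H 4.00, O 3.00 → C2H4O3

C2H4O3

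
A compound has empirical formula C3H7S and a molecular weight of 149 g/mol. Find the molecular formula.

C6H14S2

Empirical-formula mass = 75.16 g/mol
n = 149 / 75.16 = 1.98 ≈ 2
Molecular formula = (C3H7S)2 = C6H14S2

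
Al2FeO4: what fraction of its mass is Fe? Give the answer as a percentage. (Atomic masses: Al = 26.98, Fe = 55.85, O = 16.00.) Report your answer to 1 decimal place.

Molar mass = 2(26.98) + 1(55.85) + 4(16.00) = 173.810 g/mol
Mass of Fe per mole = 1 × 55.85 = 55.850 g
% Fe = 55.850 / 173.810 × 100 = 32.1%

32.1%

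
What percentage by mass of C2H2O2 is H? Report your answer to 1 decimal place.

Molar mass = 2(12.01) + 2(1.008) + 2(16.00) = 58.036 g/mol
Mass of H per mole = 2 × 1.008 = 2.016 g
% H = 2.016 / 58.036 × 100 = 3.5%

3.5%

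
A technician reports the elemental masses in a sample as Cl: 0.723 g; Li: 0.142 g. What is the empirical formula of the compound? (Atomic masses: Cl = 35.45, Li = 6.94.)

n(Cl) = 0.723/35.45 = 0.02039, n(Li) = 0.142/6.94 = 0.02046
Smallest is Cl at 0.02039 mol; normalising gives Cl 1.000, Li 1.003
→ ClLi

ClLi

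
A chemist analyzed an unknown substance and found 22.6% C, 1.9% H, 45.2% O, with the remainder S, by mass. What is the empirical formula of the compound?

Assume 100 g: 22.6 g C, 1.9 g H, 45.2 g O, 30.3 g S.
C: 22.6 g ÷ 12.01 g/mol = 1.882 mol
H: 1.9 g ÷ 1.008 g/mol = 1.885 mol
O: 45.2 g ÷ 16.00 g/mol = 2.825 mol
S: 30.3 g ÷ 32.07 g/mol = 0.9448 mol
Ratios (÷ 0.9448): C 1.992, H 1.995, O 2.990, S 1.000
→ C2H2O3S

C2H2O3S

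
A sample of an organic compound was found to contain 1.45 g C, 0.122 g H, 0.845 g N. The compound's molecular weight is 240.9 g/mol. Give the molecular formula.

Moles — C: 1.45 / 12.01 = 0.1207 mol; H: 0.122 / 1.008 = 0.121 mol; N: 0.845 / 14.01 = 0.06031 mol
Divide by the smallest (0.06031 mol N): C 2.002, H 2.007, N 1.000
≈ 2:2:1 → C2H2N
Empirical-formula mass = 40.05 g/mol
n = 240.9 / 40.05 = 6.02 ≈ 6
Molecular formula = (C2H2N)×6 = C12H12N6

C12H12N6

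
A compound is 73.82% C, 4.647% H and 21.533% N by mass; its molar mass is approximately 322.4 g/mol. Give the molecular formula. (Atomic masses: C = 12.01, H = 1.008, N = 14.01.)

Assume 100 g: 73.82 g C, 4.647 g H, 21.533 g N.
Moles — C: 73.82 / 12.01 = 6.147 mol; H: 4.647 / 1.008 = 4.61 mol; N: 21.533 / 14.01 = 1.537 mol
Divide by the smallest (1.537 mol N): C 3.999, H 2.999, N 1.000
→ C4H3N
Empirical-formula mass = 65.07 g/mol
n = 322.4 / 65.07 = 4.95 ≈ 5
Molecular formula = (C4H3N)×5 = C20H15N5

C20H15N5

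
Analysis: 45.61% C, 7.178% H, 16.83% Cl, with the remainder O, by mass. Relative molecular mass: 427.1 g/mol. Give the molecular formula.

C16H30Cl2O8

Assume 100 g: 45.61 g C, 7.178 g H, 16.83 g Cl, 30.382 g O.
Moles — C: 45.61 / 12.01 = 3.798 mol; H: 7.178 / 1.008 = 7.121 mol; Cl: 16.83 / 35.45 = 0.4748 mol; O: 30.382 / 16.00 = 1.899 mol
Divide by the smallest (0.4748 mol Cl): C 7.999, H 14.999, Cl 1.000, O 4.000
→ C8H15ClO4
Empirical-formula mass = 210.65 g/mol
n = 427.1 / 210.65 = 2.03 ≈ 2
Molecular formula = (C8H15ClO4)×2 = C16H30Cl2O8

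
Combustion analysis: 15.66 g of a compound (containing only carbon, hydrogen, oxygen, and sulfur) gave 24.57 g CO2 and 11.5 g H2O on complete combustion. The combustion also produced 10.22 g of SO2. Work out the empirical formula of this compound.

mol C = 24.57 / 44.01 = 0.5583; mass C = 0.5583 × 12.01 = 6.705 g
mol H = 2 × (11.5 / 18.02) = 1.276; mass H = 1.276 × 1.008 = 1.287 g
mol S = 10.22 / 64.07 = 0.1595; mass S = 5.116 g
mass O = 15.66 − (13.11) = 2.553 g → mol O = 0.1596
Divide by the smallest (0.1595 mol S): C 3.500, H 8.002, O 1.000, S 1.000
×2: C 7.00, H 16.00, O 2.00, S 2.00 → C7H16O2S2

C7H16O2S2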